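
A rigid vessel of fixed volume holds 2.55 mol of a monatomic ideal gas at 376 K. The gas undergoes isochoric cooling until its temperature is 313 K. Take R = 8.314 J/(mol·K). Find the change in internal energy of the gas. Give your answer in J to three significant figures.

Constant volume ⇒ W = 0, so Q = ΔU = nCᵥΔT with Cᵥ = 3R/2 = 12.47 J/(mol·K).
ΔU = (2.55)(12.47)(313 − 376) = -2003 J.

ΔU ≈ -2000 J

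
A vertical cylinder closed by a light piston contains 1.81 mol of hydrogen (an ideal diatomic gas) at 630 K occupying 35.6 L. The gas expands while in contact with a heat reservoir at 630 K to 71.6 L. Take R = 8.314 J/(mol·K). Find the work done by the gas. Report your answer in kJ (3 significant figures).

W ≈ 6.62 kJ

Isothermal: W = nRT ln(V₂/V₁).
W = (1.81)(8.314)(630) × ln(71.6/35.6)
  = 9480 × 0.6987
W_by_gas = 6624 J.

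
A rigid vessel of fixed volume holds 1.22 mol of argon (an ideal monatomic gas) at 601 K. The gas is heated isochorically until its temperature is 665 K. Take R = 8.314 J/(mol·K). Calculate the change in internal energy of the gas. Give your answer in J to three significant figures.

Constant volume ⇒ W = 0, so Q = ΔU = nCᵥΔT with Cᵥ = 3R/2 = 12.47 J/(mol·K).
ΔU = (1.22)(12.47)(665 − 601) = 973.7 J.

ΔU ≈ 974 J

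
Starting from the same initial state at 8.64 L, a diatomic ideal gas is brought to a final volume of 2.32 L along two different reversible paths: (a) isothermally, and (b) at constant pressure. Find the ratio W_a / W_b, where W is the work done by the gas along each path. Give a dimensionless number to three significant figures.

W_a / W_b ≈ 1.80

Path (a) isothermal: W = P₁V₁ ln(V₂/V₁) → W_a/(P₁V₁) = -1.315.
Path (b) isobaric: W = P₁(V₂ − V₁) → W_b/(P₁V₁) = -0.7315.
W_a / W_b = -1.315 / -0.7315 = 1.797.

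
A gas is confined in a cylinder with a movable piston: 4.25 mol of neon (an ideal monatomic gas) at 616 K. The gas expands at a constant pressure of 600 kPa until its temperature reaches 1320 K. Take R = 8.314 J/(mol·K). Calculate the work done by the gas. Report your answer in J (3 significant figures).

W ≈ 24900 J

Isobaric: W = P ΔV = nR ΔT.
W = (4.25)(8.314)(1320 − 616) = 24875 J.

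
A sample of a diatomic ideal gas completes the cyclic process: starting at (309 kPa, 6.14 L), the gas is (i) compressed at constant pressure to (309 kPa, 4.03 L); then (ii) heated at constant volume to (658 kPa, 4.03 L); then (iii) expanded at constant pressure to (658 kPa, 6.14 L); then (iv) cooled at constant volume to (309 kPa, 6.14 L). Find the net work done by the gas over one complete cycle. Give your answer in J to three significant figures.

W_net ≈ 736 J

Constant-volume legs do no work.
W(i) = (309)(4.03 − 6.14) = -652 J; W(iii) = (658)(6.14 − 4.03) = 1388 J.
W_net = -652 + 1388 = 736.4 J (the clockwise enclosed area).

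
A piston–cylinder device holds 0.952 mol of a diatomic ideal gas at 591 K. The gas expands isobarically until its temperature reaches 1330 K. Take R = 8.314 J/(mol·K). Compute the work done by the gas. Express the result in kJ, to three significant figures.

W ≈ 5.85 kJ

Isobaric: W = P ΔV = nR ΔT.
W = (0.952)(8.314)(1330 − 591) = 5849 J.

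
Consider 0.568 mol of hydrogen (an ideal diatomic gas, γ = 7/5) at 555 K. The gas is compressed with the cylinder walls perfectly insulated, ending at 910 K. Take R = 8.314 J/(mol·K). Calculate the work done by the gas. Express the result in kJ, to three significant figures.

W ≈ -4.19 kJ

Adiabatic ⇒ Q = 0, so W_by = −ΔU = nCᵥ(T₁ − T₂).
Cᵥ = 5R/2 = 20.79 J/(mol·K).
W = (0.568)(20.79)(555 − 910) = -4191 J.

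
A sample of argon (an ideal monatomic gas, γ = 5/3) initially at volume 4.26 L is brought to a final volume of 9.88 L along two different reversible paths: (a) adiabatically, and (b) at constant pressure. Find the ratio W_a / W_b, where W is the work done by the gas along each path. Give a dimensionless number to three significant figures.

Path (a) adiabatic: W = P₁V₁(1 − (V₁/V₂)^(γ−1))/(γ−1) → W_a/(P₁V₁) = 0.6439.
Path (b) isobaric: W = P₁(V₂ − V₁) → W_b/(P₁V₁) = 1.319.
W_a / W_b = 0.6439 / 1.319 = 0.4881.

W_a / W_b ≈ 0.488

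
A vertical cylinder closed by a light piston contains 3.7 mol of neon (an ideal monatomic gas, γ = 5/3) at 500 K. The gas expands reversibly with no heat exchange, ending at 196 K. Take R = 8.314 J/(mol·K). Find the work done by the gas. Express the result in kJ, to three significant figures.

W ≈ 14.0 kJ

Adiabatic ⇒ Q = 0, so W_by = −ΔU = nCᵥ(T₁ − T₂).
Cᵥ = 3R/2 = 12.47 J/(mol·K).
W = (3.7)(12.47)(500 − 196) = 14027 J.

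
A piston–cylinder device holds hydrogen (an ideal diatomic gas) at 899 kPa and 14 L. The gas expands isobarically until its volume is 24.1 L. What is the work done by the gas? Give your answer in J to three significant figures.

W ≈ 9080 J

Isobaric: W = P ΔV.
W = (899 kPa)(24.1 − 14 L) = (899)(10.1) = 9080 J.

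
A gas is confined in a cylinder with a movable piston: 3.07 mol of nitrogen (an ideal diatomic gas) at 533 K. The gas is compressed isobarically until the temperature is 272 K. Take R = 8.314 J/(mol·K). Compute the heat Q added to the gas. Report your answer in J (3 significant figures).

Isobaric: W = nRΔT = (3.07)(8.314)(-261) = -6662 J.
ΔU = nCᵥΔT with Cᵥ = 5R/2: ΔU = (3.07)(20.79)(-261) = -16654 J.
Q = ΔU + W = -16654 − 6662 = -23316 J.

Q ≈ -23300 J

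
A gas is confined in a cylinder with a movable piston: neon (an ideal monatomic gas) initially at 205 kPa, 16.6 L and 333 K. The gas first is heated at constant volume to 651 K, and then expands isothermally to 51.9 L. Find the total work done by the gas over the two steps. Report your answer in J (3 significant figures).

Step 1 (isochoric): W = 0 (constant volume).
After step 1: P = 400.8 kPa (V unchanged).
Step 2 (isothermal): W = P₁V₁ ln(V₂/V₁) = (6653) ln(51.9/16.6) = 7584 J.
W_total = 0 + 7584 = 7584 J.

W_total ≈ 7580 J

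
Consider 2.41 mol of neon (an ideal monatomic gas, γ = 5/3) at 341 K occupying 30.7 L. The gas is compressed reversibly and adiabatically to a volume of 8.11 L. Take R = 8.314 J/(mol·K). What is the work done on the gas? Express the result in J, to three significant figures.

W ≈ 14600 J

Adiabatic: TV^(γ−1) = const with γ = 5/3.
T₂ = T₁ (V₁/V₂)^(γ−1) = 341 × (30.7/8.11)^0.667 = 341 × 2.429 = 828.3 K.
W_by = nCᵥ(T₁ − T₂) = (2.41)(12.47)(341 − 828.3) = -14645 J.
Work on gas = −W_by = 14645 J.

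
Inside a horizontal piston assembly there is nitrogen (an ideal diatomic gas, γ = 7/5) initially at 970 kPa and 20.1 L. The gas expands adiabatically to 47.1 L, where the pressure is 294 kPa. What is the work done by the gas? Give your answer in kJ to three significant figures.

Adiabatic: W = (P₁V₁ − P₂V₂)/(γ − 1) with γ = 7/5.
P₁V₁ = 19497 J, P₂V₂ = 13847 J.
W = (19497 − 13847) / 0.4 = 14124 J.

W ≈ 14.1 kJ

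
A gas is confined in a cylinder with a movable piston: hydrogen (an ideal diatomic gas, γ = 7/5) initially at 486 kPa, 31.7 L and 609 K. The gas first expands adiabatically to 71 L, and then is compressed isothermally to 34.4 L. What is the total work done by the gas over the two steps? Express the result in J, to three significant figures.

Step 1 (adiabatic): W = (P₁V₁ − P₂V₂)/(γ−1) = (15406 − 11159)/0.4 = 10619 J.
After step 1: P = 157.2 kPa, V = 71 L, T = 441.1 K.
Step 2 (isothermal): W = P₁V₁ ln(V₂/V₁) = (11159) ln(34.4/71) = -8086 J.
W_total = 10619 − 8086 = 2533 J.

W_total ≈ 2530 J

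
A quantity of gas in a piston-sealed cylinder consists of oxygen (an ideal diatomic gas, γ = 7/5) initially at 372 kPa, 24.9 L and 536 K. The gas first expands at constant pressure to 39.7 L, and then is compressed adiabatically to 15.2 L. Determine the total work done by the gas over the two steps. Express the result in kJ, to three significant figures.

W_total ≈ -11.8 kJ

Step 1 (isobaric): W = PΔV = (372 kPa)(39.7 − 24.9 L) = 5506 J.
After step 1: P = 372 kPa, V = 39.7 L, T = 854.6 K.
Step 2 (adiabatic): W = (P₁V₁ − P₂V₂)/(γ−1) = (14768 − 21683)/0.4 = -17286 J.
W_total = 5506 − 17286 = -11780 J.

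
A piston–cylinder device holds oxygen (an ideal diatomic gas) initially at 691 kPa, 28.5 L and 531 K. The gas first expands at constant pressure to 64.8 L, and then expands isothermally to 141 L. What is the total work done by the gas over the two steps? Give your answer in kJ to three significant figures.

W_total ≈ 59.9 kJ

Step 1 (isobaric): W = PΔV = (691 kPa)(64.8 − 28.5 L) = 25083 J.
After step 1: P = 691 kPa, V = 64.8 L, T = 1207 K.
Step 2 (isothermal): W = P₁V₁ ln(V₂/V₁) = (44777) ln(141/64.8) = 34812 J.
W_total = 25083 + 34812 = 59895 J.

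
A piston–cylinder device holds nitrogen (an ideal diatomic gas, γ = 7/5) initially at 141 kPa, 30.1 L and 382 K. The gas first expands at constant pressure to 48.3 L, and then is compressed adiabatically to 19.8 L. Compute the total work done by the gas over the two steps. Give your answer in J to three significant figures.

W_total ≈ -4730 J

Step 1 (isobaric): W = PΔV = (141 kPa)(48.3 − 30.1 L) = 2566 J.
After step 1: P = 141 kPa, V = 48.3 L, T = 613 K.
Step 2 (adiabatic): W = (P₁V₁ − P₂V₂)/(γ−1) = (6810 − 9729)/0.4 = -7297 J.
W_total = 2566 − 7297 = -4731 J.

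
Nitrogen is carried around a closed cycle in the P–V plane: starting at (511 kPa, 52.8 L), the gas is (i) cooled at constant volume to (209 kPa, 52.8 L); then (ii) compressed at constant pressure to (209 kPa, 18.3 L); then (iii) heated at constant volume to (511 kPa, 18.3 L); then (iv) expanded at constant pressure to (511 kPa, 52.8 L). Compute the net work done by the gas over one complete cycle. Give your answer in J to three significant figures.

W_net ≈ 10400 J

Constant-volume legs do no work.
W(ii) = (209)(18.3 − 52.8) = -7210 J; W(iv) = (511)(52.8 − 18.3) = 17630 J.
W_net = -7210 + 17630 = 10419 J (the clockwise enclosed area).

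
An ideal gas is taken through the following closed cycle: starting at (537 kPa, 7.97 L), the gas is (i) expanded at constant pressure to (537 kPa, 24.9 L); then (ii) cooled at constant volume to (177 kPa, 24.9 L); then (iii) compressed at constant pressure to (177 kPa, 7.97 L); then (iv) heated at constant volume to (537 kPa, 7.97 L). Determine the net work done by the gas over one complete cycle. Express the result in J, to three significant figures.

Constant-volume legs do no work.
W(i) = (537)(24.9 − 7.97) = 9091 J; W(iii) = (177)(7.97 − 24.9) = -2997 J.
W_net = 9091 − 2997 = 6095 J (the clockwise enclosed area).

W_net ≈ 6090 J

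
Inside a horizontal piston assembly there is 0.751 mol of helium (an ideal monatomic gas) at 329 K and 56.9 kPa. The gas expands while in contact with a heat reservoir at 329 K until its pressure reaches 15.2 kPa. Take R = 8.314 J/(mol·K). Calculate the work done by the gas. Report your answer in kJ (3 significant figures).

Isothermal process: W = nRT ln(V₂/V₁) = nRT ln(P₁/P₂).
W = (0.751)(8.314)(329) × ln(56.9/15.2)
  = 2054 × ln(3.743) = 2054 × 1.32
W_by_gas = 2712 J.

W ≈ 2.71 kJ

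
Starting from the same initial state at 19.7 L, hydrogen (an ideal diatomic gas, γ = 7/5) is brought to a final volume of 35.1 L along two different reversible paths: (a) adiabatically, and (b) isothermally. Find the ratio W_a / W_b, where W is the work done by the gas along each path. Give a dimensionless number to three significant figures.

Path (a) adiabatic: W = P₁V₁(1 − (V₁/V₂)^(γ−1))/(γ−1) → W_a/(P₁V₁) = 0.5157.
Path (b) isothermal: W = P₁V₁ ln(V₂/V₁) → W_b/(P₁V₁) = 0.5776.
W_a / W_b = 0.5157 / 0.5776 = 0.8929.

W_a / W_b ≈ 0.893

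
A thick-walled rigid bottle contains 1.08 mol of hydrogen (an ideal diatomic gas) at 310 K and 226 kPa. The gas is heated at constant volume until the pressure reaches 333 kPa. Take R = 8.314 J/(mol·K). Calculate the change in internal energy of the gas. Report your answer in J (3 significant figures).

ΔU ≈ 3290 J

Constant volume ⇒ W = 0, so Q = ΔU = nCᵥΔT with Cᵥ = 5R/2 = 20.79 J/(mol·K).
At constant V, T₂/T₁ = P₂/P₁ ⇒ ΔT = T₁(P₂/P₁ − 1) = 310·(333/226 − 1) = 146.8 K.
ΔU = (1.08)(20.79)(146.8) = 3295 J.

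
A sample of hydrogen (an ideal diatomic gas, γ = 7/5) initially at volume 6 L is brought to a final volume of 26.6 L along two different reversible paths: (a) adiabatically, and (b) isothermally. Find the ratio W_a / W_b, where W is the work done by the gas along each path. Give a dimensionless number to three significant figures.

Path (a) adiabatic: W = P₁V₁(1 − (V₁/V₂)^(γ−1))/(γ−1) → W_a/(P₁V₁) = 1.122.
Path (b) isothermal: W = P₁V₁ ln(V₂/V₁) → W_b/(P₁V₁) = 1.489.
W_a / W_b = 1.122 / 1.489 = 0.7535.

W_a / W_b ≈ 0.753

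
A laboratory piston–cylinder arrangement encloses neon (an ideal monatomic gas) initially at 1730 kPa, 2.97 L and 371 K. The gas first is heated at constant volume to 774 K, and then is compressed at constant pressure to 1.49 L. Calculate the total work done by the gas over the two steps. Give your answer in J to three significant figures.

W_total ≈ -5340 J

Step 1 (isochoric): W = 0 (constant volume).
After step 1: P = 3609 kPa (V unchanged).
Step 2 (isobaric): W = PΔV = (3609 kPa)(1.49 − 2.97 L) = -5342 J.
W_total = 0 − 5342 = -5342 J.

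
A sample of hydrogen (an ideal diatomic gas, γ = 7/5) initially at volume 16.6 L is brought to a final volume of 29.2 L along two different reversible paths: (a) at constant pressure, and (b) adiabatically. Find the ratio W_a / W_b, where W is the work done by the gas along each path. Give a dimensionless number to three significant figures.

W_a / W_b ≈ 1.50

Path (a) isobaric: W = P₁(V₂ − V₁) → W_a/(P₁V₁) = 0.759.
Path (b) adiabatic: W = P₁V₁(1 − (V₁/V₂)^(γ−1))/(γ−1) → W_b/(P₁V₁) = 0.5055.
W_a / W_b = 0.759 / 0.5055 = 1.502.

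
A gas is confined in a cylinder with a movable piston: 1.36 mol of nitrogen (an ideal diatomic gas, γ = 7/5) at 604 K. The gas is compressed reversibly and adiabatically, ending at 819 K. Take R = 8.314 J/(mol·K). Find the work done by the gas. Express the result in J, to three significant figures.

Adiabatic ⇒ Q = 0, so W_by = −ΔU = nCᵥ(T₁ − T₂).
Cᵥ = 5R/2 = 20.79 J/(mol·K).
W = (1.36)(20.79)(604 − 819) = -6078 J.

W ≈ -6080 J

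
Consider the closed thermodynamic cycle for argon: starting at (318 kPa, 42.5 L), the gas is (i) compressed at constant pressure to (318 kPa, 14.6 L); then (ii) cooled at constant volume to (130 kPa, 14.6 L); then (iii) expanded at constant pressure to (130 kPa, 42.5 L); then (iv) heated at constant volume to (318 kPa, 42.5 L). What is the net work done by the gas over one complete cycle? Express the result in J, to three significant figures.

W_net ≈ -5250 J

Constant-volume legs do no work.
W(i) = (318)(14.6 − 42.5) = -8872 J; W(iii) = (130)(42.5 − 14.6) = 3627 J.
W_net = -8872 + 3627 = -5245 J (the counter-clockwise enclosed area).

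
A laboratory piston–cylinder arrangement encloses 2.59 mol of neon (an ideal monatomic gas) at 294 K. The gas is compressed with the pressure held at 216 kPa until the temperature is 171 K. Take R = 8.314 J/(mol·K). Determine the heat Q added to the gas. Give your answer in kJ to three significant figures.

Isobaric: W = nRΔT = (2.59)(8.314)(-123) = -2649 J.
ΔU = nCᵥΔT with Cᵥ = 3R/2: ΔU = (2.59)(12.47)(-123) = -3973 J.
Q = ΔU + W = -3973 − 2649 = -6621 J.

Q ≈ -6.62 kJ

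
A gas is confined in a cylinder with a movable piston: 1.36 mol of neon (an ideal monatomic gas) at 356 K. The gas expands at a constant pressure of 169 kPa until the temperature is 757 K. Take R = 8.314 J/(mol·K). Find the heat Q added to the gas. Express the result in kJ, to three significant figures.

Isobaric: W = nRΔT = (1.36)(8.314)(401) = 4534 J.
ΔU = nCᵥΔT with Cᵥ = 3R/2: ΔU = (1.36)(12.47)(401) = 6801 J.
Q = ΔU + W = 6801 + 4534 = 11335 J.

Q ≈ 11.3 kJ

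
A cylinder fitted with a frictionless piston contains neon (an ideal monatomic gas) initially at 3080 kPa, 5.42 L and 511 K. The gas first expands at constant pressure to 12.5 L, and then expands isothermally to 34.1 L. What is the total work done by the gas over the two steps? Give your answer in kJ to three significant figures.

Step 1 (isobaric): W = PΔV = (3080 kPa)(12.5 − 5.42 L) = 21806 J.
After step 1: P = 3080 kPa, V = 12.5 L, T = 1179 K.
Step 2 (isothermal): W = P₁V₁ ln(V₂/V₁) = (38500) ln(34.1/12.5) = 38637 J.
W_total = 21806 + 38637 = 60444 J.

W_total ≈ 60.4 kJ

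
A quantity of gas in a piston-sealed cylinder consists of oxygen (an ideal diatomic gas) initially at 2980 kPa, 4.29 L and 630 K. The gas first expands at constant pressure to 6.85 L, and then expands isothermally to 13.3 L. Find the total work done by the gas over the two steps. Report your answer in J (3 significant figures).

Step 1 (isobaric): W = PΔV = (2980 kPa)(6.85 − 4.29 L) = 7629 J.
After step 1: P = 2980 kPa, V = 6.85 L, T = 1006 K.
Step 2 (isothermal): W = P₁V₁ ln(V₂/V₁) = (20413) ln(13.3/6.85) = 13544 J.
W_total = 7629 + 13544 = 21173 J.

W_total ≈ 21200 J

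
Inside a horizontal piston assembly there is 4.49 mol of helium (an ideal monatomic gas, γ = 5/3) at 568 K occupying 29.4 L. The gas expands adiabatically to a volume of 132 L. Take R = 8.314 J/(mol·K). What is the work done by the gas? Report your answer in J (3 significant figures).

W ≈ 20100 J

Adiabatic: TV^(γ−1) = const with γ = 5/3.
T₂ = T₁ (V₁/V₂)^(γ−1) = 568 × (29.4/132)^0.667 = 568 × 0.3674 = 208.7 K.
W_by = nCᵥ(T₁ − T₂) = (4.49)(12.47)(568 − 208.7) = 20119 J.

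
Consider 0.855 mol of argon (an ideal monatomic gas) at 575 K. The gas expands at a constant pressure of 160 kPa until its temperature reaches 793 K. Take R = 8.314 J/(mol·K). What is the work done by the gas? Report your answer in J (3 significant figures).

Isobaric: W = P ΔV = nR ΔT.
W = (0.855)(8.314)(793 − 575) = 1550 J.

W ≈ 1550 J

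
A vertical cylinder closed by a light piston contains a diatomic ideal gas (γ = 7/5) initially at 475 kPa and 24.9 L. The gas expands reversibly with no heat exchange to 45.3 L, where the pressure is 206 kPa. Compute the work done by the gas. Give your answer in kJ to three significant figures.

W ≈ 6.24 kJ

Adiabatic: W = (P₁V₁ − P₂V₂)/(γ − 1) with γ = 7/5.
P₁V₁ = 11828 J, P₂V₂ = 9332 J.
W = (11828 − 9332) / 0.4 = 6239 J.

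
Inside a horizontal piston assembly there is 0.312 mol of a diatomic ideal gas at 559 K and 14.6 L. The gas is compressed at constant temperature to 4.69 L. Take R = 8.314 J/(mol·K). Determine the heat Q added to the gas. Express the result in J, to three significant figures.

Q ≈ -1650 J

Isothermal ⇒ ΔU = 0, so Q = W = nRT ln(V₂/V₁).
Q = (0.312)(8.314)(559) ln(4.69/14.6) = 1450 × -1.136 = -1647 J.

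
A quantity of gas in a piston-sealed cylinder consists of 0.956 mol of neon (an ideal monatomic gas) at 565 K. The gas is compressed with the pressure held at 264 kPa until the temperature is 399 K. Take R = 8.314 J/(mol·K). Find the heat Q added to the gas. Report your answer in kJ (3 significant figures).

Q ≈ -3.30 kJ

Isobaric: W = nRΔT = (0.956)(8.314)(-166) = -1319 J.
ΔU = nCᵥΔT with Cᵥ = 3R/2: ΔU = (0.956)(12.47)(-166) = -1979 J.
Q = ΔU + W = -1979 − 1319 = -3298 J.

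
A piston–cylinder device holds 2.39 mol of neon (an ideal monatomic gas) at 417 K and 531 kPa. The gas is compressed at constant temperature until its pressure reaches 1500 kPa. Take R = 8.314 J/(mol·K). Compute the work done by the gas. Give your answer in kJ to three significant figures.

W ≈ -8.60 kJ

Isothermal process: W = nRT ln(V₂/V₁) = nRT ln(P₁/P₂).
W = (2.39)(8.314)(417) × ln(531/1500)
  = 8286 × ln(0.354) = 8286 × -1.038
W_by_gas = -8605 J.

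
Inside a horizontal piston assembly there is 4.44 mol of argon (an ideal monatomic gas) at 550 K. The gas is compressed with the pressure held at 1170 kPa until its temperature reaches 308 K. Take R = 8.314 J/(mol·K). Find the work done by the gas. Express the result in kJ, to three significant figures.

Isobaric: W = P ΔV = nR ΔT.
W = (4.44)(8.314)(308 − 550) = -8933 J.

W ≈ -8.93 kJ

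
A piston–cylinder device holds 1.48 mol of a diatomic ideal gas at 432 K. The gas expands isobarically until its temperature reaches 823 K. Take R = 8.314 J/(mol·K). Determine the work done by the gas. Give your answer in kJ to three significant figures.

Isobaric: W = P ΔV = nR ΔT.
W = (1.48)(8.314)(823 − 432) = 4811 J.

W ≈ 4.81 kJ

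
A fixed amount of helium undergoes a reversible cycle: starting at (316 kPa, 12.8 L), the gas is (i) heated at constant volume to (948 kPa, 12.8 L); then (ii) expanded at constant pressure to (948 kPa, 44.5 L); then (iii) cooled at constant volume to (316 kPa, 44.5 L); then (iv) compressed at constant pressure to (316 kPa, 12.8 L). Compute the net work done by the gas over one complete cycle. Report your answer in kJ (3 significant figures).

Constant-volume legs do no work.
W(ii) = (948)(44.5 − 12.8) = 30052 J; W(iv) = (316)(12.8 − 44.5) = -10017 J.
W_net = 30052 − 10017 = 20034 J (the clockwise enclosed area).

W_net ≈ 20.0 kJ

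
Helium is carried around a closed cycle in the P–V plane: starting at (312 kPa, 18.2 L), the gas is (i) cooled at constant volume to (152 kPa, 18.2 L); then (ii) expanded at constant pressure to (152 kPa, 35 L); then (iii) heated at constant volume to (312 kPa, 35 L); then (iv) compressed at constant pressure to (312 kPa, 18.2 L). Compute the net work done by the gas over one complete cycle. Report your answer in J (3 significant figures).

Constant-volume legs do no work.
W(ii) = (152)(35 − 18.2) = 2554 J; W(iv) = (312)(18.2 − 35) = -5242 J.
W_net = 2554 − 5242 = -2688 J (the counter-clockwise enclosed area).

W_net ≈ -2690 J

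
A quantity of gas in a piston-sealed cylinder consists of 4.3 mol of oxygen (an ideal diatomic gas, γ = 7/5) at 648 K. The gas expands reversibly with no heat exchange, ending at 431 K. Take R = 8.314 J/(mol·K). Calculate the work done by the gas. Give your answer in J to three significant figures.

W ≈ 19400 J

Adiabatic ⇒ Q = 0, so W_by = −ΔU = nCᵥ(T₁ − T₂).
Cᵥ = 5R/2 = 20.79 J/(mol·K).
W = (4.3)(20.79)(648 − 431) = 19394 J.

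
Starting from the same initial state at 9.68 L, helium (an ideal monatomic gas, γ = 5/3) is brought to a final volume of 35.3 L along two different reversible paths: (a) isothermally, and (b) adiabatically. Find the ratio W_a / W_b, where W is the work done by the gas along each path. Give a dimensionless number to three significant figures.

W_a / W_b ≈ 1.49

Path (a) isothermal: W = P₁V₁ ln(V₂/V₁) → W_a/(P₁V₁) = 1.294.
Path (b) adiabatic: W = P₁V₁(1 − (V₁/V₂)^(γ−1))/(γ−1) → W_b/(P₁V₁) = 0.8669.
W_a / W_b = 1.294 / 0.8669 = 1.493.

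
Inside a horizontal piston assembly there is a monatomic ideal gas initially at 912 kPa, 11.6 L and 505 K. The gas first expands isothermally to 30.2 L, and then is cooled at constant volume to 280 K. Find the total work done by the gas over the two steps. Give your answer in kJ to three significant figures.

W_total ≈ 10.1 kJ

Step 1 (isothermal): W = P₁V₁ ln(V₂/V₁) = (10579) ln(30.2/11.6) = 10123 J.
Step 2 (isochoric): W = 0 (constant volume).
W_total = 10123 + 0 = 10123 J.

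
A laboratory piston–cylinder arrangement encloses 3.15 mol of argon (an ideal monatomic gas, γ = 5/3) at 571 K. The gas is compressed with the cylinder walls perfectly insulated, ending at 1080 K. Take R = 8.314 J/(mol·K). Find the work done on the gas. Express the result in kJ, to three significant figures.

W ≈ 20.0 kJ

Adiabatic ⇒ Q = 0, so W_by = −ΔU = nCᵥ(T₁ − T₂).
Cᵥ = 3R/2 = 12.47 J/(mol·K).
W = (3.15)(12.47)(571 − 1080) = -19995 J.
Work on gas = −W_by = 19995 J.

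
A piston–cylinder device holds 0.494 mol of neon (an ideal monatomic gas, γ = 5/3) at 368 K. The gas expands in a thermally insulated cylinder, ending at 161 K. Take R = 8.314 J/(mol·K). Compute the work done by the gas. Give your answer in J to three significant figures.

W ≈ 1280 J

Adiabatic ⇒ Q = 0, so W_by = −ΔU = nCᵥ(T₁ − T₂).
Cᵥ = 3R/2 = 12.47 J/(mol·K).
W = (0.494)(12.47)(368 − 161) = 1275 J.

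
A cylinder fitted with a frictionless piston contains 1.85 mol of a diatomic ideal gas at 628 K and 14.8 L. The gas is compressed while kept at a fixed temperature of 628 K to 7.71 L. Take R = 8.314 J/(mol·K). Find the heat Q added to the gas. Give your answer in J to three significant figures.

Isothermal ⇒ ΔU = 0, so Q = W = nRT ln(V₂/V₁).
Q = (1.85)(8.314)(628) ln(7.71/14.8) = 9659 × -0.6521 = -6299 J.

Q ≈ -6300 J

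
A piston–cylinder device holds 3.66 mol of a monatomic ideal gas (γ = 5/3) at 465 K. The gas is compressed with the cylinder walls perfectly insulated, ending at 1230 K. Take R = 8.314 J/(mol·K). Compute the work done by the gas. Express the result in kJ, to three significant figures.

W ≈ -34.9 kJ

Adiabatic ⇒ Q = 0, so W_by = −ΔU = nCᵥ(T₁ − T₂).
Cᵥ = 3R/2 = 12.47 J/(mol·K).
W = (3.66)(12.47)(465 − 1230) = -34918 J.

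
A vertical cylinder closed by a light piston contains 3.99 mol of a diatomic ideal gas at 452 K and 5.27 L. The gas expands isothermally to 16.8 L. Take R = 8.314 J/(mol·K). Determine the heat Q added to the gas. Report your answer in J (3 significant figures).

Isothermal ⇒ ΔU = 0, so Q = W = nRT ln(V₂/V₁).
Q = (3.99)(8.314)(452) ln(16.8/5.27) = 14994 × 1.159 = 17383 J.

Q ≈ 17400 J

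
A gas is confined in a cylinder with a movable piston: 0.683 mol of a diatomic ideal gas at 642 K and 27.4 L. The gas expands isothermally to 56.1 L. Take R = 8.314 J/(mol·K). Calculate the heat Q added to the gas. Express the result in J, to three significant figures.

Q ≈ 2610 J

Isothermal ⇒ ΔU = 0, so Q = W = nRT ln(V₂/V₁).
Q = (0.683)(8.314)(642) ln(56.1/27.4) = 3646 × 0.7166 = 2612 J.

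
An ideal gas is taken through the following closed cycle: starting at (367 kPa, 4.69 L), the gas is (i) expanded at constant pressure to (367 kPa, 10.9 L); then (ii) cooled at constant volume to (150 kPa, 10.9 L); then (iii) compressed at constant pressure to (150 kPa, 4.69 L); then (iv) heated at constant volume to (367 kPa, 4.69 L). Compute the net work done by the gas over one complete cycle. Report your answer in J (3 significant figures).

W_net ≈ 1350 J

Constant-volume legs do no work.
W(i) = (367)(10.9 − 4.69) = 2279 J; W(iii) = (150)(4.69 − 10.9) = -931.5 J.
W_net = 2279 − 931.5 = 1348 J (the clockwise enclosed area).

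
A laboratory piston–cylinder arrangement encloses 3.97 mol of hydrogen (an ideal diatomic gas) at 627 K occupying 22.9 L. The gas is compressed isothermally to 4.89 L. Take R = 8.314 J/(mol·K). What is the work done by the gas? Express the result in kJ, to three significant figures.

W ≈ -32.0 kJ

Isothermal: W = nRT ln(V₂/V₁).
W = (3.97)(8.314)(627) × ln(4.89/22.9)
  = 20695 × -1.544
W_by_gas = -31952 J.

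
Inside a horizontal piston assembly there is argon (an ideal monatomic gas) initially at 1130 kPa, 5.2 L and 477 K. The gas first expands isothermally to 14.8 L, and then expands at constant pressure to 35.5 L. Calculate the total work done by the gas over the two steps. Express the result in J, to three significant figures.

Step 1 (isothermal): W = P₁V₁ ln(V₂/V₁) = (5876) ln(14.8/5.2) = 6146 J.
After step 1: P = 397 kPa, V = 14.8 L, T = 477 K.
Step 2 (isobaric): W = PΔV = (397 kPa)(35.5 − 14.8 L) = 8218 J.
W_total = 6146 + 8218 = 14365 J.

W_total ≈ 14400 J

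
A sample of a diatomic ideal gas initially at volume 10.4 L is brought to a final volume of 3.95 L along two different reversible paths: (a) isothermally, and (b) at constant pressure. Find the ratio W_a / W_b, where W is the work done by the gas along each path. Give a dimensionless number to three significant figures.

Path (a) isothermal: W = P₁V₁ ln(V₂/V₁) → W_a/(P₁V₁) = -0.9681.
Path (b) isobaric: W = P₁(V₂ − V₁) → W_b/(P₁V₁) = -0.6202.
W_a / W_b = -0.9681 / -0.6202 = 1.561.

W_a / W_b ≈ 1.56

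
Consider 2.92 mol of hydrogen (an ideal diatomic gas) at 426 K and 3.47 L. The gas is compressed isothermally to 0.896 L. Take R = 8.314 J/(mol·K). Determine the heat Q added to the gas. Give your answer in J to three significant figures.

Isothermal ⇒ ΔU = 0, so Q = W = nRT ln(V₂/V₁).
Q = (2.92)(8.314)(426) ln(0.896/3.47) = 10342 × -1.354 = -14003 J.

Q ≈ -14000 J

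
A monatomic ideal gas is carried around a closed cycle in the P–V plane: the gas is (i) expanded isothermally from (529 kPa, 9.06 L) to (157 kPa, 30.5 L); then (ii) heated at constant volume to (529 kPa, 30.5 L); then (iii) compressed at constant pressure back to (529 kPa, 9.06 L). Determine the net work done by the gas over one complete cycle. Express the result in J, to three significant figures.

Leg (i): W = PᵢVᵢ ln(V_f/Vᵢ) = (4793) ln(30.5/9.06) = 5818 J.
Leg (ii): W = 0.
Leg (iii): W = PΔV = (529)(9.06 − 30.5) = -11342 J.
W_net = 5818 − 11342 = -5524 J.

W_net ≈ -5520 J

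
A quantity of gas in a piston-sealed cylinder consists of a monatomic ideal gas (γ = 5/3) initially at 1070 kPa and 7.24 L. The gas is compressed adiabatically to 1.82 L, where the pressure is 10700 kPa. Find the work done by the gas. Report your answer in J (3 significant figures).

W ≈ -17600 J

Adiabatic: W = (P₁V₁ − P₂V₂)/(γ − 1) with γ = 5/3.
P₁V₁ = 7747 J, P₂V₂ = 19474 J.
W = (7747 − 19474) / 0.6667 = -17591 J.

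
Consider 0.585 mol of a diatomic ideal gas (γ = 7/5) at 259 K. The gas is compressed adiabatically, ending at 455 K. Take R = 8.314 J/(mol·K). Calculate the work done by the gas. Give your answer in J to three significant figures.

W ≈ -2380 J

Adiabatic ⇒ Q = 0, so W_by = −ΔU = nCᵥ(T₁ − T₂).
Cᵥ = 5R/2 = 20.79 J/(mol·K).
W = (0.585)(20.79)(259 − 455) = -2383 J.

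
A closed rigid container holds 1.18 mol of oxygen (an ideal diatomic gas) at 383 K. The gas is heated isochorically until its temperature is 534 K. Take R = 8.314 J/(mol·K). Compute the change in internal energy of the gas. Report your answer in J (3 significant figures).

Constant volume ⇒ W = 0, so Q = ΔU = nCᵥΔT with Cᵥ = 5R/2 = 20.79 J/(mol·K).
ΔU = (1.18)(20.79)(534 − 383) = 3703 J.

ΔU ≈ 3700 J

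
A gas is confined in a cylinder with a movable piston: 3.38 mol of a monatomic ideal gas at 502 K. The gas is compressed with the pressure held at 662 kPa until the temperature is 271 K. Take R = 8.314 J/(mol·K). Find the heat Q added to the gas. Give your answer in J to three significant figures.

Isobaric: W = nRΔT = (3.38)(8.314)(-231) = -6491 J.
ΔU = nCᵥΔT with Cᵥ = 3R/2: ΔU = (3.38)(12.47)(-231) = -9737 J.
Q = ΔU + W = -9737 − 6491 = -16229 J.

Q ≈ -16200 J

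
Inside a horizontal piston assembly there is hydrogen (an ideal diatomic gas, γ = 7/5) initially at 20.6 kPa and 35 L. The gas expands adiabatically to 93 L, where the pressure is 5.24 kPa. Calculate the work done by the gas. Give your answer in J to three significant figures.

Adiabatic: W = (P₁V₁ − P₂V₂)/(γ − 1) with γ = 7/5.
P₁V₁ = 721 J, P₂V₂ = 487.3 J.
W = (721 − 487.3) / 0.4 = 584.2 J.

W ≈ 584 J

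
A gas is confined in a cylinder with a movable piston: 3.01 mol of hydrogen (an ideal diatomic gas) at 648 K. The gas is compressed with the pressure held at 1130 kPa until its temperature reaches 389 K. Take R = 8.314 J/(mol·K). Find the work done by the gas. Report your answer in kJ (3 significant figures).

Isobaric: W = P ΔV = nR ΔT.
W = (3.01)(8.314)(389 − 648) = -6482 J.

W ≈ -6.48 kJ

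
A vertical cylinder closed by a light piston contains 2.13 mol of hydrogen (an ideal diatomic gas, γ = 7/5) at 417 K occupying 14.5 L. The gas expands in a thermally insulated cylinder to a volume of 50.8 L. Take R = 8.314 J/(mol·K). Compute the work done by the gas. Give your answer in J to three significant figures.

Adiabatic: TV^(γ−1) = const with γ = 7/5.
T₂ = T₁ (V₁/V₂)^(γ−1) = 417 × (14.5/50.8)^0.4 = 417 × 0.6056 = 252.5 K.
W_by = nCᵥ(T₁ − T₂) = (2.13)(20.79)(417 − 252.5) = 7281 J.

W ≈ 7280 J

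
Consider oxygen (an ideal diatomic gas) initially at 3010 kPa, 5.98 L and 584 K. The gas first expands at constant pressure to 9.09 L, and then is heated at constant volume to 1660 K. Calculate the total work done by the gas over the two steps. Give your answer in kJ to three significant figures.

W_total ≈ 9.36 kJ

Step 1 (isobaric): W = PΔV = (3010 kPa)(9.09 − 5.98 L) = 9361 J.
Step 2 (isochoric): W = 0 (constant volume).
W_total = 9361 + 0 = 9361 J.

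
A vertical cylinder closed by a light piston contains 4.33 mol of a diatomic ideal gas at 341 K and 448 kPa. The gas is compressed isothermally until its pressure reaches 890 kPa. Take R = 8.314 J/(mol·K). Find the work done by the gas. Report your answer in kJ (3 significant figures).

Isothermal process: W = nRT ln(V₂/V₁) = nRT ln(P₁/P₂).
W = (4.33)(8.314)(341) × ln(448/890)
  = 12276 × ln(0.5034) = 12276 × -0.6864
W_by_gas = -8427 J.

W ≈ -8.43 kJ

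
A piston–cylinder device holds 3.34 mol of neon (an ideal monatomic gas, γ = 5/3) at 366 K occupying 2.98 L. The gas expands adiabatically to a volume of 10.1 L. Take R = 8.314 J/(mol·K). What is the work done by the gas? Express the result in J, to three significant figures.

Adiabatic: TV^(γ−1) = const with γ = 5/3.
T₂ = T₁ (V₁/V₂)^(γ−1) = 366 × (2.98/10.1)^0.667 = 366 × 0.4432 = 162.2 K.
W_by = nCᵥ(T₁ − T₂) = (3.34)(12.47)(366 − 162.2) = 8488 J.

W ≈ 8490 J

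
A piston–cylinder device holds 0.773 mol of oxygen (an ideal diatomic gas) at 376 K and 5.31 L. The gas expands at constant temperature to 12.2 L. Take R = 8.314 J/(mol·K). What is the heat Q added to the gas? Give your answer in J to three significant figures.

Q ≈ 2010 J

Isothermal ⇒ ΔU = 0, so Q = W = nRT ln(V₂/V₁).
Q = (0.773)(8.314)(376) ln(12.2/5.31) = 2416 × 0.8318 = 2010 J.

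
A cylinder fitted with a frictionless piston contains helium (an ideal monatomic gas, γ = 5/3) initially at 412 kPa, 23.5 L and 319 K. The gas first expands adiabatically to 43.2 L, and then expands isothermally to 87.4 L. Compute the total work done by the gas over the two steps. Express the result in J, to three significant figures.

Step 1 (adiabatic): W = (P₁V₁ − P₂V₂)/(γ−1) = (9682 − 6452)/0.667 = 4845 J.
After step 1: P = 149.3 kPa, V = 43.2 L, T = 212.6 K.
Step 2 (isothermal): W = P₁V₁ ln(V₂/V₁) = (6452) ln(87.4/43.2) = 4546 J.
W_total = 4845 + 4546 = 9392 J.

W_total ≈ 9390 J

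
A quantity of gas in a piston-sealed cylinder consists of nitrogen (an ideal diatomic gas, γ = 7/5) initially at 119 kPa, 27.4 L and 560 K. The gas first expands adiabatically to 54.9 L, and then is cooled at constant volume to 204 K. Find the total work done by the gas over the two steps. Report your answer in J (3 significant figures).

Step 1 (adiabatic): W = (P₁V₁ − P₂V₂)/(γ−1) = (3261 − 2469)/0.4 = 1978 J.
Step 2 (isochoric): W = 0 (constant volume).
W_total = 1978 + 0 = 1978 J.

W_total ≈ 1980 J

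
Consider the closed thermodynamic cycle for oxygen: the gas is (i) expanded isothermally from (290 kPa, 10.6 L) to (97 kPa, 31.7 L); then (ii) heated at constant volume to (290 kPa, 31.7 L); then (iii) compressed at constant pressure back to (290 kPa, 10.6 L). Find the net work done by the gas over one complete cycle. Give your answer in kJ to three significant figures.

W_net ≈ -2.75 kJ

Leg (i): W = PᵢVᵢ ln(V_f/Vᵢ) = (3074) ln(31.7/10.6) = 3367 J.
Leg (ii): W = 0.
Leg (iii): W = PΔV = (290)(10.6 − 31.7) = -6119 J.
W_net = 3367 − 6119 = -2752 J.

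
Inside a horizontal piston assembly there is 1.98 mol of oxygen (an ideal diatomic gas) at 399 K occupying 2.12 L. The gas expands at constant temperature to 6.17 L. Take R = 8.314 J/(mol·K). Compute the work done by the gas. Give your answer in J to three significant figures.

Isothermal: W = nRT ln(V₂/V₁).
W = (1.98)(8.314)(399) × ln(6.17/2.12)
  = 6568 × 1.068
W_by_gas = 7017 J.

W ≈ 7020 J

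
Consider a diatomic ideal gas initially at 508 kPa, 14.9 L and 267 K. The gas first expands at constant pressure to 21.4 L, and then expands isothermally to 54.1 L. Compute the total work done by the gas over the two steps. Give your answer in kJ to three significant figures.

Step 1 (isobaric): W = PΔV = (508 kPa)(21.4 − 14.9 L) = 3302 J.
After step 1: P = 508 kPa, V = 21.4 L, T = 383.5 K.
Step 2 (isothermal): W = P₁V₁ ln(V₂/V₁) = (10871) ln(54.1/21.4) = 10082 J.
W_total = 3302 + 10082 = 13384 J.

W_total ≈ 13.4 kJ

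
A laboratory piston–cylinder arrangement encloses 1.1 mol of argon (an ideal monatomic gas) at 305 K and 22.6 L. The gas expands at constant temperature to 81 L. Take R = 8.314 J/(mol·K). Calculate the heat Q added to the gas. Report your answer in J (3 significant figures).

Isothermal ⇒ ΔU = 0, so Q = W = nRT ln(V₂/V₁).
Q = (1.1)(8.314)(305) ln(81/22.6) = 2789 × 1.276 = 3561 J.

Q ≈ 3560 J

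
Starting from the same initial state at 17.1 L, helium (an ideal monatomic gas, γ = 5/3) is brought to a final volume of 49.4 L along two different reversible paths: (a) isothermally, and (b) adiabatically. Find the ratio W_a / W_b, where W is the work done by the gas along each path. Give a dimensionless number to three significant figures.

Path (a) isothermal: W = P₁V₁ ln(V₂/V₁) → W_a/(P₁V₁) = 1.061.
Path (b) adiabatic: W = P₁V₁(1 − (V₁/V₂)^(γ−1))/(γ−1) → W_b/(P₁V₁) = 0.7605.
W_a / W_b = 1.061 / 0.7605 = 1.395.

W_a / W_b ≈ 1.39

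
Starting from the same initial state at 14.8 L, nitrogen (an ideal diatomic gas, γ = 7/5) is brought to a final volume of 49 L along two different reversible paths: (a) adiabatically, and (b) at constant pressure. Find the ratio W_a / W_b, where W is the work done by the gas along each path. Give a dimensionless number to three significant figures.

Path (a) adiabatic: W = P₁V₁(1 − (V₁/V₂)^(γ−1))/(γ−1) → W_a/(P₁V₁) = 0.9513.
Path (b) isobaric: W = P₁(V₂ − V₁) → W_b/(P₁V₁) = 2.311.
W_a / W_b = 0.9513 / 2.311 = 0.4117.

W_a / W_b ≈ 0.412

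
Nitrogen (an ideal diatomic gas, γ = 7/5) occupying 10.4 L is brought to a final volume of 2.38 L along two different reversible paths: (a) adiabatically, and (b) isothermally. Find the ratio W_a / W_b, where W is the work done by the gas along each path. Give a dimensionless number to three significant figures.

W_a / W_b ≈ 1.36

Path (a) adiabatic: W = P₁V₁(1 − (V₁/V₂)^(γ−1))/(γ−1) → W_a/(P₁V₁) = -2.009.
Path (b) isothermal: W = P₁V₁ ln(V₂/V₁) → W_b/(P₁V₁) = -1.475.
W_a / W_b = -2.009 / -1.475 = 1.363.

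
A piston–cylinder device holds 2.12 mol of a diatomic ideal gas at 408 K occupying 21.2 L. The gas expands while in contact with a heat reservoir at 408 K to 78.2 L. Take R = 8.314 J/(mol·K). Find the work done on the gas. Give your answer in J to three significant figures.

W ≈ -9390 J

Isothermal: W = nRT ln(V₂/V₁).
W = (2.12)(8.314)(408) × ln(78.2/21.2)
  = 7191 × 1.305
W_by_gas = 9387 J; work on gas = −W_by = -9387 J.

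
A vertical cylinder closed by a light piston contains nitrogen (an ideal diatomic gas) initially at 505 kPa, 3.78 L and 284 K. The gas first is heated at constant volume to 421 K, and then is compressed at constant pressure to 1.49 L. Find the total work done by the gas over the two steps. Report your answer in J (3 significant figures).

Step 1 (isochoric): W = 0 (constant volume).
After step 1: P = 748.6 kPa (V unchanged).
Step 2 (isobaric): W = PΔV = (748.6 kPa)(1.49 − 3.78 L) = -1714 J.
W_total = 0 − 1714 = -1714 J.

W_total ≈ -1710 J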